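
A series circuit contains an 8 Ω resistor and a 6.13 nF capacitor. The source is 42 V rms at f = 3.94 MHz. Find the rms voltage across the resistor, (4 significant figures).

ω = 2πf = 2.476e+07 rad/s
X_C = 1/(ωC) = 6.590 Ω
Z = 8.000 − j6.590 Ω
|Z| = √(8.000² + 6.590²) = 10.36 Ω
I = V/|Z| = 4.052 A
V_R = I·|Z_R| = 4.052 × 8.000 = 32.42 V

32.42 V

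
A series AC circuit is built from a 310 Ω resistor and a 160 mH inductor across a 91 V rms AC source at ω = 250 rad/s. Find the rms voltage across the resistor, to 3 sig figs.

X_L = ωL = 40.0 Ω
Z = 310 + j40.0 Ω
|Z| = √(310² + 40.0²) = 313 Ω
I = V/|Z| = 291 mA
V_R = I·|Z_R| = 0.291 × 310 = 90.3 V

90.3 V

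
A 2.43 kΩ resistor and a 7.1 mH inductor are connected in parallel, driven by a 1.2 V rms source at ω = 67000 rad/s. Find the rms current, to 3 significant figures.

2.57 mA

X_L = ωL = 476 Ω
Parallel: admittances add. Y = 1/R + 1/(jωL)
Y = (0.000412 − j0.00210) S
|Y| = 0.00214 S → |Z| = 1/|Y| = 467 Ω, ∠Z = −∠Y = 78.9°
I = V/|Z| = 1.2/467 = 2.57 mA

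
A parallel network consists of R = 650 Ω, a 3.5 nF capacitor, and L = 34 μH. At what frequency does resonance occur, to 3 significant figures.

461 kHz

ω₀ = 1/√(LC) = 1/√(3.4e-05 × 3.5e-09) = 2.899e+06 rad/s
f₀ = ω₀/(2π) = 461 kHz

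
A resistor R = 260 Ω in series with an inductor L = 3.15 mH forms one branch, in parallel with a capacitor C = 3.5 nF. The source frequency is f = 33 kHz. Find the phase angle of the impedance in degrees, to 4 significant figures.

ω = 2πf = 207300 rad/s
X_L = ωL = 653.1 Ω
X_C = 1/(ωC) = 1378 Ω
Branch 1 (R+jX_L): Z₁ = 260.0 + j653.1 Ω, |Z₁| = 703.0 Ω
Branch 2 (−jX_C): Z₂ = −j1378 Ω
Parallel: Z = Z₁Z₂/(Z₁+Z₂), |Z| = 1258 Ω, ∠Z = 48.56°

48.56°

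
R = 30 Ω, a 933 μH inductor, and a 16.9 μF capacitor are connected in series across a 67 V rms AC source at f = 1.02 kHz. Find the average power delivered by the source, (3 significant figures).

ω = 2πf = 6409 rad/s
X_L = ωL = 5.98 Ω
X_C = 1/(ωC) = 9.23 Ω
Net reactance X = X_L − X_C = -3.25 Ω
Z = 30.0 − j3.25 Ω
|Z| = √(30.0² + 3.25²) = 30.2 Ω
∠Z = arctan(-3.25/30.0) = -6.19°
I = V/|Z| = 2.22 A
P = VI cos φ = 67 × 2.22 × cos(-6.19°) = 148 W

148 W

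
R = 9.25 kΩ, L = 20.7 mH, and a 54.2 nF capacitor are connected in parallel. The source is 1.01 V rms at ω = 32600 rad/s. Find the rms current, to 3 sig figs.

308 μA

X_L = ωL = 675 Ω
X_C = 1/(ωC) = 566 Ω
Parallel: admittances add. Y = 1/R + 1/(jωL) + jωC
Y = (0.000108 + j0.000285) S
|Y| = 0.000305 S → |Z| = 1/|Y| = 3280 Ω, ∠Z = −∠Y = -69.2°
I = V/|Z| = 1.01/3280 = 308 μA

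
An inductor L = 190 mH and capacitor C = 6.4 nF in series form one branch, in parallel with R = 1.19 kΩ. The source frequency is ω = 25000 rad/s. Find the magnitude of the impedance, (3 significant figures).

X_L = ωL = 4750 Ω
X_C = 1/(ωC) = 6250 Ω
Branch 1: Z₁ = R = 1190 Ω
Branch 2 (series LC): Z₂ = j(X_L − X_C) = −j1500 Ω
Parallel: Z = Z₁Z₂/(Z₁+Z₂), |Z| = 932 Ω, ∠Z = -38.4°

932 Ω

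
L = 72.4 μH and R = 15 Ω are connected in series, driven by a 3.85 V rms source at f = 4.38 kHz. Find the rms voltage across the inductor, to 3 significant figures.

ω = 2πf = 27520 rad/s
X_L = ωL = 1.99 Ω
Z = 15.0 + j1.99 Ω
|Z| = √(15.0² + 1.99²) = 15.1 Ω
I = V/|Z| = 254 mA
V_L = I·|Z_L| = 0.254 × 1.99 = 0.507 V

0.507 V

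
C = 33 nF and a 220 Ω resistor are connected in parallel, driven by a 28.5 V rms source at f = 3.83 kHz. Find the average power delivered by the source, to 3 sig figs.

3.69 W

ω = 2πf = 24060 rad/s
X_C = 1/(ωC) = 1260 Ω
Parallel: admittances add. Y = 1/R + jωC
Y = (0.00455 + j0.000794) S
|Y| = 0.00461 S → |Z| = 1/|Y| = 217 Ω, ∠Z = −∠Y = -9.91°
I = V/|Z| = 132 mA
P = VI cos φ = 28.5 × 0.132 × cos(-9.91°) = 3.69 W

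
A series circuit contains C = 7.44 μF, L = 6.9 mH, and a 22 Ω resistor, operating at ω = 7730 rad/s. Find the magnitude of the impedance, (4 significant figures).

X_L = ωL = 53.34 Ω
X_C = 1/(ωC) = 17.39 Ω
Net reactance X = X_L − X_C = 35.95 Ω
Z = 22.00 + j35.95 Ω
|Z| = √(22.00² + 35.95²) = 42.15 Ω

42.15 Ω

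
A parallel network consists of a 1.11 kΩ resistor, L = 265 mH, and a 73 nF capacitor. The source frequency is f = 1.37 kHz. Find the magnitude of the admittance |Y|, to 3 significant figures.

921 μS

ω = 2πf = 8608 rad/s
X_L = ωL = 2280 Ω
X_C = 1/(ωC) = 1590 Ω
Parallel: admittances add. Y = 1/R + 1/(jωL) + jωC
Y = (0.000901 + j0.000190) S
|Y| = 0.000921 S → |Z| = 1/|Y| = 1090 Ω, ∠Z = −∠Y = -11.9°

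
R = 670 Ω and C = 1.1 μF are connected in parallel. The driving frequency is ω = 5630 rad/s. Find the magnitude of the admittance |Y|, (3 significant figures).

6.37 mS

X_C = 1/(ωC) = 161 Ω
Parallel: admittances add. Y = 1/R + jωC
Y = (0.00149 + j0.00619) S
|Y| = 0.00637 S → |Z| = 1/|Y| = 157 Ω, ∠Z = −∠Y = -76.4°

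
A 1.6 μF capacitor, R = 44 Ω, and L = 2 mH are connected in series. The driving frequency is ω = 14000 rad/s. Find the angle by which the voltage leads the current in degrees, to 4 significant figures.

-20.72°

X_L = ωL = 28.00 Ω
X_C = 1/(ωC) = 44.64 Ω
Net reactance X = X_L − X_C = -16.64 Ω
Z = 44.00 − j16.64 Ω
|Z| = √(44.00² + 16.64²) = 47.04 Ω
∠Z = arctan(-16.64/44.00) = -20.72°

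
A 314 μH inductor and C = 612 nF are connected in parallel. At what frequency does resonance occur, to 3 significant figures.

11.5 kHz

ω₀ = 1/√(LC) = 1/√(0.000314 × 6.12e-07) = 72140 rad/s
f₀ = ω₀/(2π) = 11.5 kHz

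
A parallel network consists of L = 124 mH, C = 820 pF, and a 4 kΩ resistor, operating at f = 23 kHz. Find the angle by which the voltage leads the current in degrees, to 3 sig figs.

-14.1°

ω = 2πf = 144500 rad/s
X_L = ωL = 17900 Ω
X_C = 1/(ωC) = 8440 Ω
Parallel: admittances add. Y = 1/R + 1/(jωL) + jωC
Y = (0.000250 + j6.27e-05) S
|Y| = 0.000258 S → |Z| = 1/|Y| = 3880 Ω, ∠Z = −∠Y = -14.1°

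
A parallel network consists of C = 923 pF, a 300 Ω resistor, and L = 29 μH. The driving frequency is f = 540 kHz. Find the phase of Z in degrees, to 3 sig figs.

64.6°

ω = 2πf = 3.393e+06 rad/s
X_L = ωL = 98.4 Ω
X_C = 1/(ωC) = 319 Ω
Parallel: admittances add. Y = 1/R + 1/(jωL) + jωC
Y = (0.00333 − j0.00703) S
|Y| = 0.00778 S → |Z| = 1/|Y| = 129 Ω, ∠Z = −∠Y = 64.6°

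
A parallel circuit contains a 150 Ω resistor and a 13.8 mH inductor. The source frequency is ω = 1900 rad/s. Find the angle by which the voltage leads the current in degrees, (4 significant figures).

X_L = ωL = 26.22 Ω
Parallel: admittances add. Y = 1/R + 1/(jωL)
Y = (0.006667 − j0.03814) S
|Y| = 0.03872 S → |Z| = 1/|Y| = 25.83 Ω, ∠Z = −∠Y = 80.08°

80.08°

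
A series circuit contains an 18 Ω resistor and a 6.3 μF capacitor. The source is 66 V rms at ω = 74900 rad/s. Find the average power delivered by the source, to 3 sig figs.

239 W

X_C = 1/(ωC) = 2.12 Ω
Z = 18.0 − j2.12 Ω
|Z| = √(18.0² + 2.12²) = 18.1 Ω
∠Z = arctan(-2.12/18.0) = -6.71°
I = V/|Z| = 3.64 A
P = VI cos φ = 66 × 3.64 × cos(-6.71°) = 239 W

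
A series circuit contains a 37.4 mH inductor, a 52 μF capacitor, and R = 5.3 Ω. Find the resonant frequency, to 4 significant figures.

ω₀ = 1/√(LC) = 1/√(0.0374 × 5.2e-05) = 717.1 rad/s
f₀ = ω₀/(2π) = 114.1 Hz

114.1 Hz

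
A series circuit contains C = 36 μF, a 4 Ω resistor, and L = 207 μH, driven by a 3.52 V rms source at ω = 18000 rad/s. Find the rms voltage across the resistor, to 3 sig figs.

3.09 V

X_L = ωL = 3.73 Ω
X_C = 1/(ωC) = 1.54 Ω
Net reactance X = X_L − X_C = 2.18 Ω
Z = 4.00 + j2.18 Ω
|Z| = √(4.00² + 2.18²) = 4.56 Ω
I = V/|Z| = 772 mA
V_R = I·|Z_R| = 0.772 × 4.00 = 3.09 V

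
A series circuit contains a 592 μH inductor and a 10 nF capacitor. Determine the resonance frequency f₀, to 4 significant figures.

65.41 kHz

ω₀ = 1/√(LC) = 1/√(0.000592 × 1e-08) = 411000 rad/s
f₀ = ω₀/(2π) = 65.41 kHz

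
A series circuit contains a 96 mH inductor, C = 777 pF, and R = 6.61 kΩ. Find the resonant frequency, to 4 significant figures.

18.43 kHz

ω₀ = 1/√(LC) = 1/√(0.096 × 7.77e-10) = 115800 rad/s
f₀ = ω₀/(2π) = 18.43 kHz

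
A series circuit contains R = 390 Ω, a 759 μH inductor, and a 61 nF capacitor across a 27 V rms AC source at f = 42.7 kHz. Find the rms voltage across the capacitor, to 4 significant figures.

3.973 V

ω = 2πf = 268300 rad/s
X_L = ωL = 203.6 Ω
X_C = 1/(ωC) = 61.10 Ω
Net reactance X = X_L − X_C = 142.5 Ω
Z = 390.0 + j142.5 Ω
|Z| = √(390.0² + 142.5²) = 415.2 Ω
I = V/|Z| = 65.02 mA
V_C = I·|Z_C| = 0.06502 × 61.10 = 3.973 V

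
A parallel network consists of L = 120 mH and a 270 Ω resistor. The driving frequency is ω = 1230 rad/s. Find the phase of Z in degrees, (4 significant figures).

61.34°

X_L = ωL = 147.6 Ω
Parallel: admittances add. Y = 1/R + 1/(jωL)
Y = (0.003704 − j0.006775) S
|Y| = 0.007721 S → |Z| = 1/|Y| = 129.5 Ω, ∠Z = −∠Y = 61.34°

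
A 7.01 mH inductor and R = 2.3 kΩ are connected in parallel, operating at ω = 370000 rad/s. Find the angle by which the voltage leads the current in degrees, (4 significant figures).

41.57°

X_L = ωL = 2594 Ω
Parallel: admittances add. Y = 1/R + 1/(jωL)
Y = (0.0004348 − j0.0003855) S
|Y| = 0.0005811 S → |Z| = 1/|Y| = 1721 Ω, ∠Z = −∠Y = 41.57°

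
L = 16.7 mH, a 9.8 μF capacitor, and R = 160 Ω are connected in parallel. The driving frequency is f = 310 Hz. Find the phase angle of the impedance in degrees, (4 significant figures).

61.80°

ω = 2πf = 1948 rad/s
X_L = ωL = 32.53 Ω
X_C = 1/(ωC) = 52.39 Ω
Parallel: admittances add. Y = 1/R + 1/(jωL) + jωC
Y = (0.006250 − j0.01165) S
|Y| = 0.01322 S → |Z| = 1/|Y| = 75.62 Ω, ∠Z = −∠Y = 61.80°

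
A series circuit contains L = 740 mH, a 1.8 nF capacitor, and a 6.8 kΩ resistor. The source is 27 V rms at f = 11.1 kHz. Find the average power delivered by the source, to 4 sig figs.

ω = 2πf = 69740 rad/s
X_L = ωL = 51610 Ω
X_C = 1/(ωC) = 7966 Ω
Net reactance X = X_L − X_C = 43640 Ω
Z = 6800 + j43640 Ω
|Z| = √(6800² + 43640²) = 44170 Ω
∠Z = arctan(43640/6800) = 81.14°
I = V/|Z| = 611.3 μA
P = VI cos φ = 27 × 0.0006113 × cos(81.14°) = 2.541 mW

2.541 mW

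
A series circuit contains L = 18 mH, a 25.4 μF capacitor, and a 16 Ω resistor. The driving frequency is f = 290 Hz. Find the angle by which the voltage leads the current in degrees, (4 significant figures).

ω = 2πf = 1822 rad/s
X_L = ωL = 32.80 Ω
X_C = 1/(ωC) = 21.61 Ω
Net reactance X = X_L − X_C = 11.19 Ω
Z = 16.00 + j11.19 Ω
|Z| = √(16.00² + 11.19²) = 19.53 Ω
∠Z = arctan(11.19/16.00) = 34.97°

34.97°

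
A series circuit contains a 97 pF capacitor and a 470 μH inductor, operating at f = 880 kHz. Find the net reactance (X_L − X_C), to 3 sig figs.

734 Ω

ω = 2πf = 5.529e+06 rad/s
X_L = ωL = 2600 Ω
X_C = 1/(ωC) = 1860 Ω
X = 2600 − 1860 = 734 Ω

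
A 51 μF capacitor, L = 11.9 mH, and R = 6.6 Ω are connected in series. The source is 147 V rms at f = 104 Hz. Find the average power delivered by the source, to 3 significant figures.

265 W

ω = 2πf = 653.5 rad/s
X_L = ωL = 7.78 Ω
X_C = 1/(ωC) = 30.0 Ω
Net reactance X = X_L − X_C = -22.2 Ω
Z = 6.60 − j22.2 Ω
|Z| = √(6.60² + 22.2²) = 23.2 Ω
∠Z = arctan(-22.2/6.60) = -73.5°
I = V/|Z| = 6.34 A
P = VI cos φ = 147 × 6.34 × cos(-73.5°) = 265 W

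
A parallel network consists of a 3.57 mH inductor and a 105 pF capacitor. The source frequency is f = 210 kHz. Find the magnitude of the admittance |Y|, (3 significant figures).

73.7 μS

ω = 2πf = 1.319e+06 rad/s
X_L = ωL = 4710 Ω
X_C = 1/(ωC) = 7220 Ω
Parallel: admittances add. Y = 1/(jωL) + jωC
Y = (0 − j7.37e-05) S
|Y| = 7.37e-05 S → |Z| = 1/|Y| = 13600 Ω, ∠Z = −∠Y = 90.0°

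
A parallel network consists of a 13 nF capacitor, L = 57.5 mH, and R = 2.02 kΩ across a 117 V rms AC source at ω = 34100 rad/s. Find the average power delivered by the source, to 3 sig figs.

6.78 W

X_L = ωL = 1960 Ω
X_C = 1/(ωC) = 2260 Ω
Parallel: admittances add. Y = 1/R + 1/(jωL) + jωC
Y = (0.000495 − j6.67e-05) S
|Y| = 0.000500 S → |Z| = 1/|Y| = 2000 Ω, ∠Z = −∠Y = 7.67°
I = V/|Z| = 58.4 mA
P = VI cos φ = 117 × 0.0584 × cos(7.67°) = 6.78 W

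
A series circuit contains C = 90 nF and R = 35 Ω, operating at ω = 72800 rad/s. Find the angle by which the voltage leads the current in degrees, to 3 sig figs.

X_C = 1/(ωC) = 153 Ω
Z = 35.0 − j153 Ω
|Z| = √(35.0² + 153²) = 157 Ω
∠Z = arctan(-153/35.0) = -77.1°

-77.1°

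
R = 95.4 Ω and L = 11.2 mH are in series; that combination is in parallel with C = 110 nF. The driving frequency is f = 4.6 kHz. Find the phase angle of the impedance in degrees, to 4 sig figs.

ω = 2πf = 28900 rad/s
X_L = ωL = 323.7 Ω
X_C = 1/(ωC) = 314.5 Ω
Branch 1 (R+jX_L): Z₁ = 95.40 + j323.7 Ω, |Z₁| = 337.5 Ω
Branch 2 (−jX_C): Z₂ = −j314.5 Ω
Parallel: Z = Z₁Z₂/(Z₁+Z₂), |Z| = 1108 Ω, ∠Z = -21.91°

-21.91°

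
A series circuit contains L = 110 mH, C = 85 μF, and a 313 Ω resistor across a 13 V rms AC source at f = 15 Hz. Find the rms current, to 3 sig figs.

ω = 2πf = 94.25 rad/s
X_L = ωL = 10.4 Ω
X_C = 1/(ωC) = 125 Ω
Net reactance X = X_L − X_C = -114 Ω
Z = 313 − j114 Ω
|Z| = √(313² + 114²) = 333 Ω
I = V/|Z| = 13/333 = 39.0 mA

39.0 mA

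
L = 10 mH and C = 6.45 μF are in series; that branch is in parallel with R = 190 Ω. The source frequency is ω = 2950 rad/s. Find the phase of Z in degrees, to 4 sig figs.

-83.08°

X_L = ωL = 29.50 Ω
X_C = 1/(ωC) = 52.56 Ω
Branch 1: Z₁ = R = 190.0 Ω
Branch 2 (series LC): Z₂ = j(X_L − X_C) = −j23.06 Ω
Parallel: Z = Z₁Z₂/(Z₁+Z₂), |Z| = 22.89 Ω, ∠Z = -83.08°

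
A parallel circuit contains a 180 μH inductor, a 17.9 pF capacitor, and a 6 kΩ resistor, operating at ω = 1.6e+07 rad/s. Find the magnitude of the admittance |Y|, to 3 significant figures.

177 μS

X_L = ωL = 2880 Ω
X_C = 1/(ωC) = 3490 Ω
Parallel: admittances add. Y = 1/R + 1/(jωL) + jωC
Y = (0.000167 − j6.08e-05) S
|Y| = 0.000177 S → |Z| = 1/|Y| = 5640 Ω, ∠Z = −∠Y = 20.0°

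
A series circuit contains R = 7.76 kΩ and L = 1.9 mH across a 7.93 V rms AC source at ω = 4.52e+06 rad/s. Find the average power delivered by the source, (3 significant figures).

X_L = ωL = 8590 Ω
Z = 7760 + j8590 Ω
|Z| = √(7760² + 8590²) = 11600 Ω
∠Z = arctan(8590/7760) = 47.9°
I = V/|Z| = 685 μA
P = VI cos φ = 7.93 × 0.000685 × cos(47.9°) = 3.64 mW

3.64 mW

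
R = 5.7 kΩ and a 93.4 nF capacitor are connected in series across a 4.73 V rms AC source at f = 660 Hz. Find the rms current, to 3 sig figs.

ω = 2πf = 4147 rad/s
X_C = 1/(ωC) = 2580 Ω
Z = 5700 − j2580 Ω
|Z| = √(5700² + 2580²) = 6260 Ω
I = V/|Z| = 4.73/6260 = 756 μA

756 μA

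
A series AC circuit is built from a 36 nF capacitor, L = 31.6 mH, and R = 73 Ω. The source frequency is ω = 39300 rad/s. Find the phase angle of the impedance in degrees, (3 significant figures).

82.2°

X_L = ωL = 1240 Ω
X_C = 1/(ωC) = 707 Ω
Net reactance X = X_L − X_C = 535 Ω
Z = 73.0 + j535 Ω
|Z| = √(73.0² + 535²) = 540 Ω
∠Z = arctan(535/73.0) = 82.2°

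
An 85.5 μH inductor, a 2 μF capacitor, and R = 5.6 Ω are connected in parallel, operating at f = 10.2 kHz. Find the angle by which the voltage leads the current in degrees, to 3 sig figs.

ω = 2πf = 64090 rad/s
X_L = ωL = 5.48 Ω
X_C = 1/(ωC) = 7.80 Ω
Parallel: admittances add. Y = 1/R + 1/(jωL) + jωC
Y = (0.179 − j0.0543) S
|Y| = 0.187 S → |Z| = 1/|Y| = 5.36 Ω, ∠Z = −∠Y = 16.9°

16.9°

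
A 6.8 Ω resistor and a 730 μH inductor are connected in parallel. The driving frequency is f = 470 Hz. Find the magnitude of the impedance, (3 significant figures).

2.05 Ω

ω = 2πf = 2953 rad/s
X_L = ωL = 2.16 Ω
Parallel: admittances add. Y = 1/R + 1/(jωL)
Y = (0.147 − j0.464) S
|Y| = 0.487 S → |Z| = 1/|Y| = 2.05 Ω, ∠Z = −∠Y = 72.4°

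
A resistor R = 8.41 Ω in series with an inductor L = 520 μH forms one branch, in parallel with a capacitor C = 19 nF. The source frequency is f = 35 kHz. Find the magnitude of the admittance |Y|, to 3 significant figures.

ω = 2πf = 219900 rad/s
X_L = ωL = 114 Ω
X_C = 1/(ωC) = 239 Ω
Branch 1 (R+jX_L): Z₁ = 8.41 + j114 Ω, |Z₁| = 115 Ω
Branch 2 (−jX_C): Z₂ = −j239 Ω
Parallel: Z = Z₁Z₂/(Z₁+Z₂), |Z| = 219 Ω, ∠Z = 81.9°
|Y| = 1/|Z| = 4.56 mS

4.56 mS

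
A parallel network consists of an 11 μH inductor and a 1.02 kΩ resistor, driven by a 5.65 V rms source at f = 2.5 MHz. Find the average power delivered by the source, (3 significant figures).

ω = 2πf = 1.571e+07 rad/s
X_L = ωL = 173 Ω
Parallel: admittances add. Y = 1/R + 1/(jωL)
Y = (0.000980 − j0.00579) S
|Y| = 0.00587 S → |Z| = 1/|Y| = 170 Ω, ∠Z = −∠Y = 80.4°
I = V/|Z| = 33.2 mA
P = VI cos φ = 5.65 × 0.0332 × cos(80.4°) = 31.3 mW

31.3 mW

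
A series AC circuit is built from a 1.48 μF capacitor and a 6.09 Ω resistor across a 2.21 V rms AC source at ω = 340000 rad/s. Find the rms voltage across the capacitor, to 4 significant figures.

X_C = 1/(ωC) = 1.987 Ω
Z = 6.090 − j1.987 Ω
|Z| = √(6.090² + 1.987²) = 6.406 Ω
I = V/|Z| = 345.0 mA
V_C = I·|Z_C| = 0.3450 × 1.987 = 0.6856 V

0.6856 V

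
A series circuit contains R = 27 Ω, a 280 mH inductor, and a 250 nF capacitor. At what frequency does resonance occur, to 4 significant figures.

ω₀ = 1/√(LC) = 1/√(0.28 × 2.5e-07) = 3780 rad/s
f₀ = ω₀/(2π) = 601.5 Hz

601.5 Hz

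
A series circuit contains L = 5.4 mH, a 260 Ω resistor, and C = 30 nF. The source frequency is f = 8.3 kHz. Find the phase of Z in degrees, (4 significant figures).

ω = 2πf = 52150 rad/s
X_L = ωL = 281.6 Ω
X_C = 1/(ωC) = 639.2 Ω
Net reactance X = X_L − X_C = -357.6 Ω
Z = 260.0 − j357.6 Ω
|Z| = √(260.0² + 357.6²) = 442.1 Ω
∠Z = arctan(-357.6/260.0) = -53.98°

-53.98°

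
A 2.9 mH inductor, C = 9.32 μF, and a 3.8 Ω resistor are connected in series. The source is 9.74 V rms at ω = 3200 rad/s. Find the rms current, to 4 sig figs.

396.8 mA

X_L = ωL = 9.280 Ω
X_C = 1/(ωC) = 33.53 Ω
Net reactance X = X_L − X_C = -24.25 Ω
Z = 3.800 − j24.25 Ω
|Z| = √(3.800² + 24.25²) = 24.55 Ω
I = V/|Z| = 9.74/24.55 = 396.8 mA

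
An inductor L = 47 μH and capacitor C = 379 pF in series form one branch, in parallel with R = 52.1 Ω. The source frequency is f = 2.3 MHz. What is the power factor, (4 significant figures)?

0.9945

ω = 2πf = 1.445e+07 rad/s
X_L = ωL = 679.2 Ω
X_C = 1/(ωC) = 182.6 Ω
Branch 1: Z₁ = R = 52.10 Ω
Branch 2 (series LC): Z₂ = j(X_L − X_C) = j496.6 Ω
Parallel: Z = Z₁Z₂/(Z₁+Z₂), |Z| = 51.82 Ω, ∠Z = 5.989°
cos φ = cos(5.989°) = 0.9945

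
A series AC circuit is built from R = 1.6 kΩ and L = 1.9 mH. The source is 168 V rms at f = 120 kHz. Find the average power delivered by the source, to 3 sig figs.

ω = 2πf = 754000 rad/s
X_L = ωL = 1430 Ω
Z = 1600 + j1430 Ω
|Z| = √(1600² + 1430²) = 2150 Ω
∠Z = arctan(1430/1600) = 41.8°
I = V/|Z| = 78.2 mA
P = VI cos φ = 168 × 0.0782 × cos(41.8°) = 9.79 W

9.79 W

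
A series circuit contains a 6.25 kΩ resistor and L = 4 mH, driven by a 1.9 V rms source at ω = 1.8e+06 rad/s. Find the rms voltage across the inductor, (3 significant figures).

1.43 V

X_L = ωL = 7200 Ω
Z = 6250 + j7200 Ω
|Z| = √(6250² + 7200²) = 9530 Ω
I = V/|Z| = 199 μA
V_L = I·|Z_L| = 0.000199 × 7200 = 1.43 V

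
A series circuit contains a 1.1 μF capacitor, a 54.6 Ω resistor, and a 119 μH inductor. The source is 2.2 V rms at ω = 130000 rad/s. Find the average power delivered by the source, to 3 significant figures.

86.6 mW

X_L = ωL = 15.5 Ω
X_C = 1/(ωC) = 6.99 Ω
Net reactance X = X_L − X_C = 8.48 Ω
Z = 54.6 + j8.48 Ω
|Z| = √(54.6² + 8.48²) = 55.3 Ω
∠Z = arctan(8.48/54.6) = 8.83°
I = V/|Z| = 39.8 mA
P = VI cos φ = 2.2 × 0.0398 × cos(8.83°) = 86.6 mW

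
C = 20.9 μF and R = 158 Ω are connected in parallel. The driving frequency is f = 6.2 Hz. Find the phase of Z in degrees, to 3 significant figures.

ω = 2πf = 38.96 rad/s
X_C = 1/(ωC) = 1230 Ω
Parallel: admittances add. Y = 1/R + jωC
Y = (0.00633 + j0.000814) S
|Y| = 0.00638 S → |Z| = 1/|Y| = 157 Ω, ∠Z = −∠Y = -7.33°

-7.33°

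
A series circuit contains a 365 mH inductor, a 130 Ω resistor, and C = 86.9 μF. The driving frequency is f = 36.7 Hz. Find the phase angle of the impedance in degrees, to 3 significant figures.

ω = 2πf = 230.6 rad/s
X_L = ωL = 84.2 Ω
X_C = 1/(ωC) = 49.9 Ω
Net reactance X = X_L − X_C = 34.3 Ω
Z = 130 + j34.3 Ω
|Z| = √(130² + 34.3²) = 134 Ω
∠Z = arctan(34.3/130) = 14.8°

14.8°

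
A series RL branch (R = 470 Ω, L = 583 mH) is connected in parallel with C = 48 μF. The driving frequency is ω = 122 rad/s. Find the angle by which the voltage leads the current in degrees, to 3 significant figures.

-69.4°

X_L = ωL = 71.1 Ω
X_C = 1/(ωC) = 171 Ω
Branch 1 (R+jX_L): Z₁ = 470 + j71.1 Ω, |Z₁| = 475 Ω
Branch 2 (−jX_C): Z₂ = −j171 Ω
Parallel: Z = Z₁Z₂/(Z₁+Z₂), |Z| = 169 Ω, ∠Z = -69.4°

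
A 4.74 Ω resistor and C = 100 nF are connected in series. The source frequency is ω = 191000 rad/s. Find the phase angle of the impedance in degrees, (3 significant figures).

X_C = 1/(ωC) = 52.4 Ω
Z = 4.74 − j52.4 Ω
|Z| = √(4.74² + 52.4²) = 52.6 Ω
∠Z = arctan(-52.4/4.74) = -84.8°

-84.8°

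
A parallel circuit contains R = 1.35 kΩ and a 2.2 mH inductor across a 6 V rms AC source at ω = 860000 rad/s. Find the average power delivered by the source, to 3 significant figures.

X_L = ωL = 1890 Ω
Parallel: admittances add. Y = 1/R + 1/(jωL)
Y = (0.000741 − j0.000529) S
|Y| = 0.000910 S → |Z| = 1/|Y| = 1100 Ω, ∠Z = −∠Y = 35.5°
I = V/|Z| = 5.46 mA
P = VI cos φ = 6 × 0.00546 × cos(35.5°) = 26.7 mW

26.7 mW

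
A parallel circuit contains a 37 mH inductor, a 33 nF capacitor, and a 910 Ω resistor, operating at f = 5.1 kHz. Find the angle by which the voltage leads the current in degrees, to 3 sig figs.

ω = 2πf = 32040 rad/s
X_L = ωL = 1190 Ω
X_C = 1/(ωC) = 946 Ω
Parallel: admittances add. Y = 1/R + 1/(jωL) + jωC
Y = (0.00110 + j0.000214) S
|Y| = 0.00112 S → |Z| = 1/|Y| = 893 Ω, ∠Z = −∠Y = -11.0°

-11.0°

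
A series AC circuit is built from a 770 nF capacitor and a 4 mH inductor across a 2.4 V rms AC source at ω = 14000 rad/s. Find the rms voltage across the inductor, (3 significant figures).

X_L = ωL = 56.0 Ω
X_C = 1/(ωC) = 92.8 Ω
Net reactance X = X_L − X_C = -36.8 Ω
Z = − j36.8 Ω
|Z| = √(0² + 36.8²) = 36.8 Ω
I = V/|Z| = 65.3 mA
V_L = I·|Z_L| = 0.0653 × 56.0 = 3.66 V

3.66 V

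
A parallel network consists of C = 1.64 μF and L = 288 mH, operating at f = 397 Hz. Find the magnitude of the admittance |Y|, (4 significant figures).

ω = 2πf = 2494 rad/s
X_L = ωL = 718.4 Ω
X_C = 1/(ωC) = 244.4 Ω
Parallel: admittances add. Y = 1/(jωL) + jωC
Y = (0 + j0.002699) S
|Y| = 0.002699 S → |Z| = 1/|Y| = 370.5 Ω, ∠Z = −∠Y = -90.00°

2.699 mS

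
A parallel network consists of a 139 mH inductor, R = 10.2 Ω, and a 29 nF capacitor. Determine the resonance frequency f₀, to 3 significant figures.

2.51 kHz

ω₀ = 1/√(LC) = 1/√(0.139 × 2.9e-08) = 15750 rad/s
f₀ = ω₀/(2π) = 2.51 kHz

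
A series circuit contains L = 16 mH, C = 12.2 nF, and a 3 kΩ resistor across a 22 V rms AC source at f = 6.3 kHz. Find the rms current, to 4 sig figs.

6.613 mA

ω = 2πf = 39580 rad/s
X_L = ωL = 633.3 Ω
X_C = 1/(ωC) = 2071 Ω
Net reactance X = X_L − X_C = -1437 Ω
Z = 3000 − j1437 Ω
|Z| = √(3000² + 1437²) = 3327 Ω
I = V/|Z| = 22/3327 = 6.613 mA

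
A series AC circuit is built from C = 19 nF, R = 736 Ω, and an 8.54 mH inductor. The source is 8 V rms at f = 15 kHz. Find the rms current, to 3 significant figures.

10.3 mA

ω = 2πf = 94250 rad/s
X_L = ωL = 805 Ω
X_C = 1/(ωC) = 558 Ω
Net reactance X = X_L − X_C = 246 Ω
Z = 736 + j246 Ω
|Z| = √(736² + 246²) = 776 Ω
I = V/|Z| = 8/776 = 10.3 mA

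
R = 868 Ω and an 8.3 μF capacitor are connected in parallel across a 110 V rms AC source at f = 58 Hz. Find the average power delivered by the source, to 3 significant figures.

ω = 2πf = 364.4 rad/s
X_C = 1/(ωC) = 331 Ω
Parallel: admittances add. Y = 1/R + jωC
Y = (0.00115 + j0.00302) S
|Y| = 0.00324 S → |Z| = 1/|Y| = 309 Ω, ∠Z = −∠Y = -69.1°
I = V/|Z| = 356 mA
P = VI cos φ = 110 × 0.356 × cos(-69.1°) = 13.9 W

13.9 W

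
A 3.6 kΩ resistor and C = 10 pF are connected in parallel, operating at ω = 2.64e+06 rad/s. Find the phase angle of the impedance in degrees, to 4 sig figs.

-5.429°

X_C = 1/(ωC) = 37880 Ω
Parallel: admittances add. Y = 1/R + jωC
Y = (0.0002778 + j2.64e-05) S
|Y| = 0.0002790 S → |Z| = 1/|Y| = 3584 Ω, ∠Z = −∠Y = -5.429°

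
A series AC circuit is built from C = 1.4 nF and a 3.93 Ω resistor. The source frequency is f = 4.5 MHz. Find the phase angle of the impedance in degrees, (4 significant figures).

-81.16°

ω = 2πf = 2.827e+07 rad/s
X_C = 1/(ωC) = 25.26 Ω
Z = 3.930 − j25.26 Ω
|Z| = √(3.930² + 25.26²) = 25.57 Ω
∠Z = arctan(-25.26/3.930) = -81.16°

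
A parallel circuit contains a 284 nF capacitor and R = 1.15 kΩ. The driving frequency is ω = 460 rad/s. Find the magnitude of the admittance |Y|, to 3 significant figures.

X_C = 1/(ωC) = 7650 Ω
Parallel: admittances add. Y = 1/R + jωC
Y = (0.000870 + j0.000131) S
|Y| = 0.000879 S → |Z| = 1/|Y| = 1140 Ω, ∠Z = −∠Y = -8.54°

879 μS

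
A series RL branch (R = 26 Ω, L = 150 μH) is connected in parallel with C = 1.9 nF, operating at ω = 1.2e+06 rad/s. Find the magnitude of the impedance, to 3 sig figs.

307 Ω

X_L = ωL = 180 Ω
X_C = 1/(ωC) = 439 Ω
Branch 1 (R+jX_L): Z₁ = 26.0 + j180 Ω, |Z₁| = 182 Ω
Branch 2 (−jX_C): Z₂ = −j439 Ω
Parallel: Z = Z₁Z₂/(Z₁+Z₂), |Z| = 307 Ω, ∠Z = 76.0°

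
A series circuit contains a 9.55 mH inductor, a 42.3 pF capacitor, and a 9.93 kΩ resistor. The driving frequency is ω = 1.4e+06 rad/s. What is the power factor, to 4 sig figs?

X_L = ωL = 13370 Ω
X_C = 1/(ωC) = 16890 Ω
Net reactance X = X_L − X_C = -3516 Ω
Z = 9930 − j3516 Ω
|Z| = √(9930² + 3516²) = 10530 Ω
∠Z = arctan(-3516/9930) = -19.50°
cos φ = cos(-19.50°) = 0.9426

0.9426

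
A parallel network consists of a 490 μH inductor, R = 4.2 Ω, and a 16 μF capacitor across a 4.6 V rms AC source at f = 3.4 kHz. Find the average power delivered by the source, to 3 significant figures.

ω = 2πf = 21360 rad/s
X_L = ωL = 10.5 Ω
X_C = 1/(ωC) = 2.93 Ω
Parallel: admittances add. Y = 1/R + 1/(jωL) + jωC
Y = (0.238 + j0.246) S
|Y| = 0.343 S → |Z| = 1/|Y| = 2.92 Ω, ∠Z = −∠Y = -46.0°
I = V/|Z| = 1.58 A
P = VI cos φ = 4.6 × 1.58 × cos(-46.0°) = 5.04 W

5.04 W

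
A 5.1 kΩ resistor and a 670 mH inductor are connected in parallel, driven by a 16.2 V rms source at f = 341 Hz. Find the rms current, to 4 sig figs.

11.72 mA

ω = 2πf = 2143 rad/s
X_L = ωL = 1436 Ω
Parallel: admittances add. Y = 1/R + 1/(jωL)
Y = (0.0001961 − j0.0006966) S
|Y| = 0.0007237 S → |Z| = 1/|Y| = 1382 Ω, ∠Z = −∠Y = 74.28°
I = V/|Z| = 16.2/1382 = 11.72 mA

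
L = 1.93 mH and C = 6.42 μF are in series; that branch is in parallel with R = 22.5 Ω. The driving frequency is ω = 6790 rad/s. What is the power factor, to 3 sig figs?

X_L = ωL = 13.1 Ω
X_C = 1/(ωC) = 22.9 Ω
Branch 1: Z₁ = R = 22.5 Ω
Branch 2 (series LC): Z₂ = j(X_L − X_C) = −j9.84 Ω
Parallel: Z = Z₁Z₂/(Z₁+Z₂), |Z| = 9.01 Ω, ∠Z = -66.4°
cos φ = cos(-66.4°) = 0.401

0.401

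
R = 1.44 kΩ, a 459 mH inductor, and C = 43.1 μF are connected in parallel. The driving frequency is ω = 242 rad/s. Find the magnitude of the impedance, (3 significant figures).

630 Ω

X_L = ωL = 111 Ω
X_C = 1/(ωC) = 95.9 Ω
Parallel: admittances add. Y = 1/R + 1/(jωL) + jωC
Y = (0.000694 + j0.00143) S
|Y| = 0.00159 S → |Z| = 1/|Y| = 630 Ω, ∠Z = −∠Y = -64.1°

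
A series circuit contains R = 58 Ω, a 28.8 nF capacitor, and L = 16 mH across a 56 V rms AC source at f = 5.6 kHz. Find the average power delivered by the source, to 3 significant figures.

994 mW

ω = 2πf = 35190 rad/s
X_L = ωL = 563 Ω
X_C = 1/(ωC) = 987 Ω
Net reactance X = X_L − X_C = -424 Ω
Z = 58.0 − j424 Ω
|Z| = √(58.0² + 424²) = 428 Ω
∠Z = arctan(-424/58.0) = -82.2°
I = V/|Z| = 131 mA
P = VI cos φ = 56 × 0.131 × cos(-82.2°) = 994 mW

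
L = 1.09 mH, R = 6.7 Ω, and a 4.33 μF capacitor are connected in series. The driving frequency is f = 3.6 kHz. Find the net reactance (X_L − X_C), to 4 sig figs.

14.45 Ω

ω = 2πf = 22620 rad/s
X_L = ωL = 24.66 Ω
X_C = 1/(ωC) = 10.21 Ω
X = 24.66 − 10.21 = 14.45 Ω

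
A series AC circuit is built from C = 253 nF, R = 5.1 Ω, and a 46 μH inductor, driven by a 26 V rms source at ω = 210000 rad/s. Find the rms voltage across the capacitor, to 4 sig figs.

46.67 V

X_L = ωL = 9.660 Ω
X_C = 1/(ωC) = 18.82 Ω
Net reactance X = X_L − X_C = -9.162 Ω
Z = 5.100 − j9.162 Ω
|Z| = √(5.100² + 9.162²) = 10.49 Ω
I = V/|Z| = 2.480 A
V_C = I·|Z_C| = 2.480 × 18.82 = 46.67 V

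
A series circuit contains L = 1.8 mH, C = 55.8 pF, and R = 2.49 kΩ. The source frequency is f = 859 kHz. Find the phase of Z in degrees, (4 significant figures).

ω = 2πf = 5.397e+06 rad/s
X_L = ωL = 9715 Ω
X_C = 1/(ωC) = 3320 Ω
Net reactance X = X_L − X_C = 6395 Ω
Z = 2490 + j6395 Ω
|Z| = √(2490² + 6395²) = 6862 Ω
∠Z = arctan(6395/2490) = 68.72°

68.72°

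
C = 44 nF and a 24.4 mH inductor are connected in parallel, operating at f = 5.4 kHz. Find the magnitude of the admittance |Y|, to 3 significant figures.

285 μS

ω = 2πf = 33930 rad/s
X_L = ωL = 828 Ω
X_C = 1/(ωC) = 670 Ω
Parallel: admittances add. Y = 1/(jωL) + jωC
Y = (0 + j0.000285) S
|Y| = 0.000285 S → |Z| = 1/|Y| = 3510 Ω, ∠Z = −∠Y = -90.0°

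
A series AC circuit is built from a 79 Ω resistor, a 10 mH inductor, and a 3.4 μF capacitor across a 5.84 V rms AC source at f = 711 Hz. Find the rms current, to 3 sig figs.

71.4 mA

ω = 2πf = 4467 rad/s
X_L = ωL = 44.7 Ω
X_C = 1/(ωC) = 65.8 Ω
Net reactance X = X_L − X_C = -21.2 Ω
Z = 79.0 − j21.2 Ω
|Z| = √(79.0² + 21.2²) = 81.8 Ω
I = V/|Z| = 5.84/81.8 = 71.4 mA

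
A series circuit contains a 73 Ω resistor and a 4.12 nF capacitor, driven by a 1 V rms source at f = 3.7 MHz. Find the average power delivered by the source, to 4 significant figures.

13.42 mW

ω = 2πf = 2.325e+07 rad/s
X_C = 1/(ωC) = 10.44 Ω
Z = 73.00 − j10.44 Ω
|Z| = √(73.00² + 10.44²) = 73.74 Ω
∠Z = arctan(-10.44/73.00) = -8.139°
I = V/|Z| = 13.56 mA
P = VI cos φ = 1 × 0.01356 × cos(-8.139°) = 13.42 mW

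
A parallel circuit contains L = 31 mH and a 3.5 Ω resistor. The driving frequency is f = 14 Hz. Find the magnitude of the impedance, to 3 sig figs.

2.15 Ω

ω = 2πf = 87.96 rad/s
X_L = ωL = 2.73 Ω
Parallel: admittances add. Y = 1/R + 1/(jωL)
Y = (0.286 − j0.367) S
|Y| = 0.465 S → |Z| = 1/|Y| = 2.15 Ω, ∠Z = −∠Y = 52.1°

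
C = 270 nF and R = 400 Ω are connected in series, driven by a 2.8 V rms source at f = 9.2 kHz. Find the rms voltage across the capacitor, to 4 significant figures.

0.4429 V

ω = 2πf = 57810 rad/s
X_C = 1/(ωC) = 64.07 Ω
Z = 400.0 − j64.07 Ω
|Z| = √(400.0² + 64.07²) = 405.1 Ω
I = V/|Z| = 6.912 mA
V_C = I·|Z_C| = 0.006912 × 64.07 = 0.4429 V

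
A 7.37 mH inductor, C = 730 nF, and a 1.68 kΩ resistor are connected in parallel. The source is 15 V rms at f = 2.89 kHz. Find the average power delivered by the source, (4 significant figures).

133.9 mW

ω = 2πf = 18160 rad/s
X_L = ωL = 133.8 Ω
X_C = 1/(ωC) = 75.44 Ω
Parallel: admittances add. Y = 1/R + 1/(jωL) + jωC
Y = (0.0005952 + j0.005783) S
|Y| = 0.005814 S → |Z| = 1/|Y| = 172.0 Ω, ∠Z = −∠Y = -84.12°
I = V/|Z| = 87.21 mA
P = VI cos φ = 15 × 0.08721 × cos(-84.12°) = 133.9 mW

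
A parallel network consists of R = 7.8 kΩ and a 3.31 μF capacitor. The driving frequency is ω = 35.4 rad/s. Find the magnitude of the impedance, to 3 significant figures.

X_C = 1/(ωC) = 8530 Ω
Parallel: admittances add. Y = 1/R + jωC
Y = (0.000128 + j0.000117) S
|Y| = 0.000174 S → |Z| = 1/|Y| = 5760 Ω, ∠Z = −∠Y = -42.4°

5760 Ω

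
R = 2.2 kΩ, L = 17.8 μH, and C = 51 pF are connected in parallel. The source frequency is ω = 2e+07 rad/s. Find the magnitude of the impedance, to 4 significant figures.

X_L = ωL = 356.0 Ω
X_C = 1/(ωC) = 980.4 Ω
Parallel: admittances add. Y = 1/R + 1/(jωL) + jωC
Y = (0.0004545 − j0.001789) S
|Y| = 0.001846 S → |Z| = 1/|Y| = 541.8 Ω, ∠Z = −∠Y = 75.74°

541.8 Ω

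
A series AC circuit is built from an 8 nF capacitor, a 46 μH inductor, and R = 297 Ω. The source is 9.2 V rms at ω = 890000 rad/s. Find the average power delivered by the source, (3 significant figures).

X_L = ωL = 40.9 Ω
X_C = 1/(ωC) = 140 Ω
Net reactance X = X_L − X_C = -99.5 Ω
Z = 297 − j99.5 Ω
|Z| = √(297² + 99.5²) = 313 Ω
∠Z = arctan(-99.5/297) = -18.5°
I = V/|Z| = 29.4 mA
P = VI cos φ = 9.2 × 0.0294 × cos(-18.5°) = 256 mW

256 mW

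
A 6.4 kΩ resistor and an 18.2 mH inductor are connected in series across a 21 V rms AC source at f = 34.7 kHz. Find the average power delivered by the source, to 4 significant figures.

ω = 2πf = 218000 rad/s
X_L = ωL = 3968 Ω
Z = 6400 + j3968 Ω
|Z| = √(6400² + 3968²) = 7530 Ω
∠Z = arctan(3968/6400) = 31.80°
I = V/|Z| = 2.789 mA
P = VI cos φ = 21 × 0.002789 × cos(31.80°) = 49.77 mW

49.77 mW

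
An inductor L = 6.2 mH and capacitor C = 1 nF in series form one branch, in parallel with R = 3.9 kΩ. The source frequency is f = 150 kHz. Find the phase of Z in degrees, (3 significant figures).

39.2°

ω = 2πf = 942500 rad/s
X_L = ωL = 5840 Ω
X_C = 1/(ωC) = 1060 Ω
Branch 1: Z₁ = R = 3900 Ω
Branch 2 (series LC): Z₂ = j(X_L − X_C) = j4780 Ω
Parallel: Z = Z₁Z₂/(Z₁+Z₂), |Z| = 3020 Ω, ∠Z = 39.2°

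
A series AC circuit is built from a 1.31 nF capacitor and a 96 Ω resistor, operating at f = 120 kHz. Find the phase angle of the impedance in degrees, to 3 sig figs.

ω = 2πf = 754000 rad/s
X_C = 1/(ωC) = 1010 Ω
Z = 96.0 − j1010 Ω
|Z| = √(96.0² + 1010²) = 1020 Ω
∠Z = arctan(-1010/96.0) = -84.6°

-84.6°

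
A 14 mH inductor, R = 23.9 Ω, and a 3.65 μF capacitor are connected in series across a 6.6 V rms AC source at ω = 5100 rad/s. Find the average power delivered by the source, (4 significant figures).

X_L = ωL = 71.40 Ω
X_C = 1/(ωC) = 53.72 Ω
Net reactance X = X_L − X_C = 17.68 Ω
Z = 23.90 + j17.68 Ω
|Z| = √(23.90² + 17.68²) = 29.73 Ω
∠Z = arctan(17.68/23.90) = 36.49°
I = V/|Z| = 222.0 mA
P = VI cos φ = 6.6 × 0.2220 × cos(36.49°) = 1.178 W

1.178 W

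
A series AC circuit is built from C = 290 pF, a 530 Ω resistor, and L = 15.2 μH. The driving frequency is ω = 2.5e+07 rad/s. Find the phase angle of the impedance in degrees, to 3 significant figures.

24.5°

X_L = ωL = 380 Ω
X_C = 1/(ωC) = 138 Ω
Net reactance X = X_L − X_C = 242 Ω
Z = 530 + j242 Ω
|Z| = √(530² + 242²) = 583 Ω
∠Z = arctan(242/530) = 24.5°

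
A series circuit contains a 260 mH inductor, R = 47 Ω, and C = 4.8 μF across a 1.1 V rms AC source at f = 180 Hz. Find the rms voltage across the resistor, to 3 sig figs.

ω = 2πf = 1131 rad/s
X_L = ωL = 294 Ω
X_C = 1/(ωC) = 184 Ω
Net reactance X = X_L − X_C = 110 Ω
Z = 47.0 + j110 Ω
|Z| = √(47.0² + 110²) = 119 Ω
I = V/|Z| = 9.21 mA
V_R = I·|Z_R| = 0.00921 × 47.0 = 0.433 V

0.433 V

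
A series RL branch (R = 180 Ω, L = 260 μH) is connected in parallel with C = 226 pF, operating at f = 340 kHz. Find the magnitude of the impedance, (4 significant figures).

792.3 Ω

ω = 2πf = 2.136e+06 rad/s
X_L = ωL = 555.4 Ω
X_C = 1/(ωC) = 2071 Ω
Branch 1 (R+jX_L): Z₁ = 180.0 + j555.4 Ω, |Z₁| = 583.9 Ω
Branch 2 (−jX_C): Z₂ = −j2071 Ω
Parallel: Z = Z₁Z₂/(Z₁+Z₂), |Z| = 792.3 Ω, ∠Z = 65.27°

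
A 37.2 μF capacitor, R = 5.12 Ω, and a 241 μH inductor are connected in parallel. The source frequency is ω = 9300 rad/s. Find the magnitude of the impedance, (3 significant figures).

4.56 Ω

X_L = ωL = 2.24 Ω
X_C = 1/(ωC) = 2.89 Ω
Parallel: admittances add. Y = 1/R + 1/(jωL) + jωC
Y = (0.195 − j0.100) S
|Y| = 0.220 S → |Z| = 1/|Y| = 4.56 Ω, ∠Z = −∠Y = 27.2°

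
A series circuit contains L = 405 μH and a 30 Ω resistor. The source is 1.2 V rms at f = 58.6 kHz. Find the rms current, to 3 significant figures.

ω = 2πf = 368200 rad/s
X_L = ωL = 149 Ω
Z = 30.0 + j149 Ω
|Z| = √(30.0² + 149²) = 152 Ω
I = V/|Z| = 1.2/152 = 7.89 mA

7.89 mA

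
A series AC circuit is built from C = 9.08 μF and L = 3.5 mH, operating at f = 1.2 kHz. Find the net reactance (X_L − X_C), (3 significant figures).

ω = 2πf = 7540 rad/s
X_L = ωL = 26.4 Ω
X_C = 1/(ωC) = 14.6 Ω
X = 26.4 − 14.6 = 11.8 Ω

11.8 Ω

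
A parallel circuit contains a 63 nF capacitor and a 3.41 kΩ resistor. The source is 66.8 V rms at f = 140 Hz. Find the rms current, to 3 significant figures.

ω = 2πf = 879.6 rad/s
X_C = 1/(ωC) = 18000 Ω
Parallel: admittances add. Y = 1/R + jωC
Y = (0.000293 + j5.54e-05) S
|Y| = 0.000298 S → |Z| = 1/|Y| = 3350 Ω, ∠Z = −∠Y = -10.7°
I = V/|Z| = 66.8/3350 = 19.9 mA

19.9 mA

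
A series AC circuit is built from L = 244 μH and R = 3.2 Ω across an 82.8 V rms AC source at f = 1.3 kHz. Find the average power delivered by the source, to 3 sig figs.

1.54 kW

ω = 2πf = 8168 rad/s
X_L = ωL = 1.99 Ω
Z = 3.20 + j1.99 Ω
|Z| = √(3.20² + 1.99²) = 3.77 Ω
∠Z = arctan(1.99/3.20) = 31.9°
I = V/|Z| = 22.0 A
P = VI cos φ = 82.8 × 22.0 × cos(31.9°) = 1.54 kW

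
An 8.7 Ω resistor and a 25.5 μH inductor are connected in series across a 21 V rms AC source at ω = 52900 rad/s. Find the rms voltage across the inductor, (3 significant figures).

X_L = ωL = 1.35 Ω
Z = 8.70 + j1.35 Ω
|Z| = √(8.70² + 1.35²) = 8.80 Ω
I = V/|Z| = 2.39 A
V_L = I·|Z_L| = 2.39 × 1.35 = 3.22 V

3.22 V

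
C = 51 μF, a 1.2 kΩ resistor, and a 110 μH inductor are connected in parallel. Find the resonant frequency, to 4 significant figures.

ω₀ = 1/√(LC) = 1/√(0.00011 × 5.1e-05) = 13350 rad/s
f₀ = ω₀/(2π) = 2.125 kHz

2.125 kHz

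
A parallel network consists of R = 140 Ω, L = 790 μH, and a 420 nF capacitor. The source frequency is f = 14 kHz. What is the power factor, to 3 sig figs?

ω = 2πf = 87960 rad/s
X_L = ωL = 69.5 Ω
X_C = 1/(ωC) = 27.1 Ω
Parallel: admittances add. Y = 1/R + 1/(jωL) + jωC
Y = (0.00714 + j0.0226) S
|Y| = 0.0237 S → |Z| = 1/|Y| = 42.3 Ω, ∠Z = −∠Y = -72.4°
cos φ = cos(-72.4°) = 0.302

0.302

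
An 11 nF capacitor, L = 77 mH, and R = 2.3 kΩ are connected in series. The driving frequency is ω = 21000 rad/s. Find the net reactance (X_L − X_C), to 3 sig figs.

-2710 Ω

X_L = ωL = 1620 Ω
X_C = 1/(ωC) = 4330 Ω
X = 1620 − 4330 = -2710 Ω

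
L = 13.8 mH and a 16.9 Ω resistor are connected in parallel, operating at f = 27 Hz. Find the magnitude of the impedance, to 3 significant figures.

2.32 Ω

ω = 2πf = 169.6 rad/s
X_L = ωL = 2.34 Ω
Parallel: admittances add. Y = 1/R + 1/(jωL)
Y = (0.0592 − j0.427) S
|Y| = 0.431 S → |Z| = 1/|Y| = 2.32 Ω, ∠Z = −∠Y = 82.1°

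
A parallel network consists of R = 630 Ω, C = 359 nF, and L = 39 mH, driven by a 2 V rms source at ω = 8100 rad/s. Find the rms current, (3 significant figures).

3.22 mA

X_L = ωL = 316 Ω
X_C = 1/(ωC) = 344 Ω
Parallel: admittances add. Y = 1/R + 1/(jωL) + jωC
Y = (0.00159 − j0.000258) S
|Y| = 0.00161 S → |Z| = 1/|Y| = 622 Ω, ∠Z = −∠Y = 9.22°
I = V/|Z| = 2/622 = 3.22 mA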